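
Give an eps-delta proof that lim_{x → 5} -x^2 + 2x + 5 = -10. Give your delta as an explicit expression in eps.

delta = min(1, eps/9)

Let eps > 0. We want delta > 0 such that 0 < |x − 5| < delta implies |(-x^2 + 2x + 5) + 10| < eps.
(-x^2 + 2x + 5) + 10 = -x^2 + 2x + 15 = (x − 5)(-x - 3).
So |(-x^2 + 2x + 5) + 10| = |x − 5|·|-x - 3|.
Assume first that |x − 5| < 1, so |x| < 6. Then |-x - 3| ≤ 6 + 3 = 9.
Hence |(-x^2 + 2x + 5) + 10| ≤ 9|x − 5| < eps provided |x − 5| < eps/9.
Take delta = min(1, eps/9). Then 0 < |x − 5| < delta gives both |x − 5| < 1 and |x − 5| < eps/9, so |(-x^2 + 2x + 5) + 10| < eps.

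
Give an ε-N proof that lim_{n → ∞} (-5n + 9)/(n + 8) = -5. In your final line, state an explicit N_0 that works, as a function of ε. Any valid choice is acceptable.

N_0 = 49/ε

Fix ε > 0. For n ≥ 1, |(-5n + 9)/(n + 8) + 5| = |49|/((n + 8)) = 49/((n + 8)).
Since n + 8 ≥ n for n ≥ 1, this is ≤ 49/(n) = 49/n.
So |(-5n + 9)/(n + 8) + 5| < ε whenever n > 49/ε.
Take N_0 = 49/ε. If n > N_0 then |(-5n + 9)/(n + 8) + 5| ≤ 49/n < ε.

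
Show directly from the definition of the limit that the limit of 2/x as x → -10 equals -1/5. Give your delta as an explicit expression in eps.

delta = min(5, 25eps)

Fix eps > 0. We seek delta > 0 such that 0 < |x + 10| < delta implies |2/x + 1/5| < eps.
|2/x + 1/5| = 2·|-10 − x|/(10·|x|) = 2|x + 10|/(10|x|).
Restrict delta ≤ 5. Then |x + 10| < 5 gives |x| > 5, so 10|x| > 50.
Then |2/x + 1/5| < 2|x + 10|/50, which is < eps when |x + 10| < 25eps.
Take delta = min(5, 25eps). Then 0 < |x + 10| < delta gives both |x + 10| < 5 and |x + 10| < 25eps, so |2/x + 1/5| < eps.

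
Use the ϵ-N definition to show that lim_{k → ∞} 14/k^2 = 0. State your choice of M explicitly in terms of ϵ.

Let ϵ > 0 be given. For k ≥ 1, |14/k^2 − 0| = 14/k^2.
14/k^2 < ϵ ⇔ k^2 > 14/ϵ ⇔ k > (14/ϵ)^{1/2}.
Take M = (14/ϵ)^{1/2}. Then k > M implies 14/k^2 < ϵ.

M = (14/ϵ)^{1/2}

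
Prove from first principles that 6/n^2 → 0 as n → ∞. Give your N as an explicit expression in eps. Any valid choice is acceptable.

N = (6/eps)^{1/2}

Let eps > 0 be given. For n ≥ 1, |6/n^2 − 0| = 6/n^2.
6/n^2 < eps ⇔ n^2 > 6/eps ⇔ n > (6/eps)^{1/2}.
Take N = (6/eps)^{1/2}. Then n > N implies 6/n^2 < eps.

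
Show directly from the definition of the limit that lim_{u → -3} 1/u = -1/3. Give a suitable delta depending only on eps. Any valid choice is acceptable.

Fix eps > 0. We seek delta > 0 such that 0 < |u + 3| < delta implies |1/u + 1/3| < eps.
|1/u + 1/3| = |-3 − u|/(3·|u|) = |u + 3|/(3|u|).
Require delta ≤ 3/2 so that |u| > 3 − 3/2 = 3/2, hence 3|u| > 9/2.
Then |1/u + 1/3| < |u + 3|/(9/2), which is < eps when |u + 3| < (9/2)eps.
Take delta = min(3/2, (9/2)eps). Then 0 < |u + 3| < delta gives both |u + 3| < 3/2 and |u + 3| < (9/2)eps, so |1/u + 1/3| < eps.

delta = min(3/2, (9/2)eps)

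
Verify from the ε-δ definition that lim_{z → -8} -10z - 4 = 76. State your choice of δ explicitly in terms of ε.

δ = ε/10

Suppose ε > 0. We need δ > 0 so that 0 < |z + 8| < δ implies |(-10z - 4) − 76| < ε.
Since (-10z - 4) − 76 = -10(z + 8), we have |(-10z - 4) − 76| = 10|z + 8|.
Thus it suffices that |z + 8| < ε/10.
Take δ = ε/10. If 0 < |z + 8| < δ then |(-10z - 4) − 76| = 10|z + 8| < 10·(ε/10) = ε.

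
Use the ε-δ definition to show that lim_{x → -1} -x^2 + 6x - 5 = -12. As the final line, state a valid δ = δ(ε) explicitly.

δ = min(1, ε/9)

Let ε > 0. We want δ > 0 such that 0 < |x + 1| < δ implies |(-x^2 + 6x - 5) + 12| < ε.
(-x^2 + 6x - 5) + 12 = -x^2 + 6x + 7 = (x + 1)(-x + 7).
So |(-x^2 + 6x - 5) + 12| = |x + 1|·|-x + 7|.
Require δ ≤ 1. Then |x + 1| < 1 gives |x| < 2, and by the triangle inequality |-x + 7| ≤ 2 + 7 = 9.
Hence |(-x^2 + 6x - 5) + 12| ≤ 9|x + 1| < ε provided |x + 1| < ε/9.
Choosing δ = min(1, ε/9) ensures both conditions, hence |(-x^2 + 6x - 5) + 12| < ε.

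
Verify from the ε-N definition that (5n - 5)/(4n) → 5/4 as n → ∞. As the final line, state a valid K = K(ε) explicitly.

Let ε > 0. For n ≥ 1, |(5n - 5)/(4n) − (5/4)| = |-20|/(4(4n)) = 20/(4(4n)).
Since 4n ≥ 4n for n ≥ 1, this is ≤ 20/(4·4n) = (5/4)/n.
So |(5n - 5)/(4n) − (5/4)| < ε whenever n > (5/4)/ε.
Take K = (5/4)/ε. If n > K then |(5n - 5)/(4n) − (5/4)| ≤ (5/4)/n < ε.

K = (5/4)/ε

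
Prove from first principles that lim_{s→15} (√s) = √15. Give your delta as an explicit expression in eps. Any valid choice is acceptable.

delta = min(15, √15·eps)

Let eps > 0 be given. We want delta > 0 such that 0 < |s − 15| < delta implies |√s − √15| < eps.
Multiplying by the conjugate, |√s − √15| = |s − 15|/(√s + √15).
Restrict delta ≤ 15 so that |s − 15| < 15 forces s > 0, and then √s + √15 > √15.
Hence |√s − √15| < |s − 15|/√15, which is < eps once |s − 15| < √15·eps.
Take delta = min(15, √15·eps). If 0 < |s − 15| < delta then s > 0 and |√s − √15| < |s − 15|/√15 < eps.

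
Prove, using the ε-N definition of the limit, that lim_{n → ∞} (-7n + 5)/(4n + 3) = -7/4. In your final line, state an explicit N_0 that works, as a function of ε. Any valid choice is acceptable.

N_0 = (41/16)/ε

Let ε > 0. For n ≥ 1, |(-7n + 5)/(4n + 3) + 7/4| = |41|/(4(4n + 3)) = 41/(4(4n + 3)).
Since 4n + 3 ≥ 4n for n ≥ 1, this is ≤ 41/(4·4n) = (41/16)/n.
So |(-7n + 5)/(4n + 3) + 7/4| < ε whenever n > (41/16)/ε.
Take N_0 = (41/16)/ε. If n > N_0 then |(-7n + 5)/(4n + 3) + 7/4| ≤ (41/16)/n < ε.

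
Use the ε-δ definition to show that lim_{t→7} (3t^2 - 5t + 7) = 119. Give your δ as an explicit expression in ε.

Suppose ε > 0. We want δ > 0 such that 0 < |t − 7| < δ implies |(3t^2 - 5t + 7) − 119| < ε.
(3t^2 - 5t + 7) − 119 = 3t^2 - 5t - 112 = (t − 7)(3t + 16).
So |(3t^2 - 5t + 7) − 119| = |t − 7|·|3t + 16|.
Assume first that |t − 7| < 1, so |t| < 8. Then |3t + 16| ≤ 3·8 + 16 = 40.
Hence |(3t^2 - 5t + 7) − 119| ≤ 40|t − 7| < ε provided |t − 7| < ε/40.
Choosing δ = min(1, ε/40) ensures both conditions, hence |(3t^2 - 5t + 7) − 119| < ε.

δ = min(1, ε/40)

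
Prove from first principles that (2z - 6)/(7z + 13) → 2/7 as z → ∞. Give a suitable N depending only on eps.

Suppose eps > 0. We seek N > 0 such that z > N implies |(2z - 6)/(7z + 13) − (2/7)| < eps.
(2z - 6)/(7z + 13) − (2/7) = (7(2z - 6) − 2(7z + 13)) / (7(7z + 13)) = -68/(7(7z + 13)).
For z > 0 we have 7z + 13 > 7z, so |(2z - 6)/(7z + 13) − (2/7)| = 68/(7(7z + 13)) < 68/(7·7z) = (68/49)/z.
Thus |(2z - 6)/(7z + 13) − (2/7)| < eps whenever z > (68/49)/eps.
Take N = (68/49)/eps. If z > N then |(2z - 6)/(7z + 13) − (2/7)| < (68/49)/z < eps.

N = (68/49)/eps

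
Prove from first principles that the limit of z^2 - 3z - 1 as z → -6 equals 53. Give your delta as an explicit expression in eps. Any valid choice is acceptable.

delta = min(2, eps/17)

Fix eps > 0. We want delta > 0 such that 0 < |z + 6| < delta implies |(z^2 - 3z - 1) − 53| < eps.
(z^2 - 3z - 1) − 53 = z^2 - 3z - 54 = (z + 6)(z - 9).
So |(z^2 - 3z - 1) − 53| = |z + 6|·|z - 9|.
Assume first that |z + 6| < 2, so |z| < 8. Then |z - 9| ≤ 8 + 9 = 17.
Hence |(z^2 - 3z - 1) − 53| ≤ 17|z + 6| < eps provided |z + 6| < eps/17.
Choosing delta = min(2, eps/17) ensures both conditions, hence |(z^2 - 3z - 1) − 53| < eps.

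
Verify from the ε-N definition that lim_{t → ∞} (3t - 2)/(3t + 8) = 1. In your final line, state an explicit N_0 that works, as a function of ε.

N_0 = (10/3)/ε

Fix ε > 0. We seek N_0 > 0 such that t > N_0 implies |(3t - 2)/(3t + 8) − 1| < ε.
(3t - 2)/(3t + 8) − 1 = (3(3t - 2) − 3(3t + 8)) / (3(3t + 8)) = -30/(3(3t + 8)).
For t > 0 we have 3t + 8 > 3t, so |(3t - 2)/(3t + 8) − 1| = 30/(3(3t + 8)) < 30/(3·3t) = (10/3)/t.
Thus |(3t - 2)/(3t + 8) − 1| < ε whenever t > (10/3)/ε.
Take N_0 = (10/3)/ε. If t > N_0 then |(3t - 2)/(3t + 8) − 1| < (10/3)/t < ε.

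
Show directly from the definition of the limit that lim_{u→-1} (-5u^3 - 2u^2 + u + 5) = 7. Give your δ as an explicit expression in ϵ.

Fix ϵ > 0. We want δ > 0 such that 0 < |u + 1| < δ implies |(-5u^3 - 2u^2 + u + 5) − 7| < ϵ.
(-5u^3 - 2u^2 + u + 5) − 7 = -5u^3 - 2u^2 + u - 2 = (u + 1)(-5u^2 + 3u - 2).
So |(-5u^3 - 2u^2 + u + 5) − 7| = |u + 1|·|-5u^2 + 3u - 2|.
Require δ ≤ 1. Then |u + 1| < 1 gives |u| < 2, and by the triangle inequality |-5u^2 + 3u - 2| ≤ 5·2^2 + 3·2 + 2 = 28.
Hence |(-5u^3 - 2u^2 + u + 5) − 7| ≤ 28|u + 1| < ϵ provided |u + 1| < ϵ/28.
Choosing δ = min(1, ϵ/28) ensures both conditions, hence |(-5u^3 - 2u^2 + u + 5) − 7| < ϵ.

δ = min(1, ϵ/28)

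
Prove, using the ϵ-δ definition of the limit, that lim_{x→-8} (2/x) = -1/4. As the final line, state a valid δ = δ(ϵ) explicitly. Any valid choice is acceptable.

δ = min(4, 16ϵ)

Let ϵ > 0 be given. We seek δ > 0 such that 0 < |x + 8| < δ implies |2/x + 1/4| < ϵ.
|2/x + 1/4| = 2·|-8 − x|/(8·|x|) = 2|x + 8|/(8|x|).
Restrict δ ≤ 4. Then |x + 8| < 4 gives |x| > 4, so 8|x| > 32.
Then |2/x + 1/4| < 2|x + 8|/32, which is < ϵ when |x + 8| < 16ϵ.
Take δ = min(4, 16ϵ). Then 0 < |x + 8| < δ gives both |x + 8| < 4 and |x + 8| < 16ϵ, so |2/x + 1/4| < ϵ.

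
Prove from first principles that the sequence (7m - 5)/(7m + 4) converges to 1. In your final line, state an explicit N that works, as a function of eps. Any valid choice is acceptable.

Let eps > 0 be given. For m ≥ 1, |(7m - 5)/(7m + 4) − 1| = |-63|/(7(7m + 4)) = 63/(7(7m + 4)).
Since 7m + 4 ≥ 7m for m ≥ 1, this is ≤ 63/(7·7m) = (9/7)/m.
So |(7m - 5)/(7m + 4) − 1| < eps whenever m > (9/7)/eps.
Take N = (9/7)/eps. If m > N then |(7m - 5)/(7m + 4) − 1| ≤ (9/7)/m < eps.

N = (9/7)/eps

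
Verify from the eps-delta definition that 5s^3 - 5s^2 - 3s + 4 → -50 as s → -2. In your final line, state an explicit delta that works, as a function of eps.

Suppose eps > 0. We want delta > 0 such that 0 < |s + 2| < delta implies |(5s^3 - 5s^2 - 3s + 4) + 50| < eps.
(5s^3 - 5s^2 - 3s + 4) + 50 = 5s^3 - 5s^2 - 3s + 54 = (s + 2)(5s^2 - 15s + 27).
So |(5s^3 - 5s^2 - 3s + 4) + 50| = |s + 2|·|5s^2 - 15s + 27|.
Assume first that |s + 2| < 1, so |s| < 3. Then |5s^2 - 15s + 27| ≤ 5·3^2 + 15·3 + 27 = 117.
Hence |(5s^3 - 5s^2 - 3s + 4) + 50| ≤ 117|s + 2| < eps provided |s + 2| < eps/117.
Take delta = min(1, eps/117). Then 0 < |s + 2| < delta gives both |s + 2| < 1 and |s + 2| < eps/117, so |(5s^3 - 5s^2 - 3s + 4) + 50| < eps.

delta = min(1, eps/117)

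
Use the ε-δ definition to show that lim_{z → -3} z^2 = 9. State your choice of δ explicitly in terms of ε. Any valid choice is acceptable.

δ = min(2, ε/8)

Fix ε > 0. We seek δ > 0 with 0 < |z + 3| < δ ⇒ |z^2 − 9| < ε.
Factor: z^2 − 9 = (z + 3)(z - 3), so |z^2 − 9| = |z + 3|·|z - 3|.
Restrict δ ≤ 2. Then |z + 3| < 2 gives |z| < 5, so by the triangle inequality |z - 3| ≤ 5 + 3 = 8.
Hence |z^2 − 9| ≤ 8|z + 3|, which is < ε once |z + 3| < ε/8.
Take δ = min(2, ε/8). If 0 < |z + 3| < δ then both bounds hold and |z^2 − 9| ≤ 8|z + 3| < 8·(ε/8) = ε.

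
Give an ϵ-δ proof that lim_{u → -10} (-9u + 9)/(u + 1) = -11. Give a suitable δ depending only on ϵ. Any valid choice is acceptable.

Fix ϵ > 0. We want δ > 0 with 0 < |u + 10| < δ ⇒ |(-9u + 9)/(u + 1) + 11| < ϵ.
Combining over a common denominator, (-9u + 9)/(u + 1) + 11 = [(-9u + 9)·(-9) − 99·(u + 1)] / [(-9)·(u + 1)] = -18(u + 10) / ((-9)(u + 1)).
So |(-9u + 9)/(u + 1) + 11| = 18|u + 10| / (9·|u + 1|).
Restrict δ ≤ 9/2. Then |u + 10| < 9/2 gives |u + 1| = |(u + 10) + (-9)| ≥ 9 − 9/2 = 9/2.
Hence |(-9u + 9)/(u + 1) + 11| < 18|u + 10|/(9·(9/2)) = (4/9)|u + 10|, which is < ϵ once |u + 10| < (9/4)ϵ.
Take δ = min(9/2, (9/4)ϵ). Then 0 < |u + 10| < δ forces both bounds, so |(-9u + 9)/(u + 1) + 11| < ϵ.

δ = min(9/2, (9/4)ϵ)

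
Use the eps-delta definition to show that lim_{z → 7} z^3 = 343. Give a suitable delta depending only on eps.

delta = min(1, eps/169)

Let eps > 0. We seek delta > 0 with 0 < |z − 7| < delta ⇒ |z^3 − 343| < eps.
Factor: z^3 − 343 = (z − 7)(z^2 + 7z + 49), so |z^3 − 343| = |z − 7|·|z^2 + 7z + 49|.
Impose delta ≤ 1 so that |z| < 8; then |z^2 + 7z + 49| ≤ 169.
Hence |z^3 − 343| ≤ 169|z − 7|, which is < eps once |z − 7| < eps/169.
Take delta = min(1, eps/169). If 0 < |z − 7| < delta then both bounds hold and |z^3 − 343| ≤ 169|z − 7| < 169·(eps/169) = eps.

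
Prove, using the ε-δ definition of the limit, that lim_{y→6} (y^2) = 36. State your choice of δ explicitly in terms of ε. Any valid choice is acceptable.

Let ε > 0. We seek δ > 0 with 0 < |y − 6| < δ ⇒ |y^2 − 36| < ε.
Factor: y^2 − 36 = (y − 6)(y + 6), so |y^2 − 36| = |y − 6|·|y + 6|.
Restrict δ ≤ 1. Then |y − 6| < 1 gives |y| < 7, so by the triangle inequality |y + 6| ≤ 7 + 6 = 13.
Hence |y^2 − 36| ≤ 13|y − 6|, which is < ε once |y − 6| < ε/13.
Take δ = min(1, ε/13). If 0 < |y − 6| < δ then both bounds hold and |y^2 − 36| ≤ 13|y − 6| < 13·(ε/13) = ε.

δ = min(1, ε/13)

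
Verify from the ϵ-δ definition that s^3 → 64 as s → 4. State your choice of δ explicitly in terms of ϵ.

δ = min(2, ϵ/76)

Let ϵ > 0 be given. We seek δ > 0 with 0 < |s − 4| < δ ⇒ |s^3 − 64| < ϵ.
Factor: s^3 − 64 = (s − 4)(s^2 + 4s + 16), so |s^3 − 64| = |s − 4|·|s^2 + 4s + 16|.
Impose δ ≤ 2 so that |s| < 6; then |s^2 + 4s + 16| ≤ 76.
Hence |s^3 − 64| ≤ 76|s − 4|, which is < ϵ once |s − 4| < ϵ/76.
Take δ = min(2, ϵ/76). If 0 < |s − 4| < δ then both bounds hold and |s^3 − 64| ≤ 76|s − 4| < 76·(ϵ/76) = ϵ.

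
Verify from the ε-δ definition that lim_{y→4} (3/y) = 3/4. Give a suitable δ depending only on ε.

Let ε > 0 be given. We seek δ > 0 such that 0 < |y − 4| < δ implies |3/y − (3/4)| < ε.
|3/y − (3/4)| = 3·|4 − y|/(4·|y|) = 3|y − 4|/(4|y|).
Require δ ≤ 2 so that |y| > 4 − 2 = 2, hence 4|y| > 8.
Then |3/y − (3/4)| < 3|y − 4|/8, which is < ε when |y − 4| < (8/3)ε.
Take δ = min(2, (8/3)ε). Then 0 < |y − 4| < δ gives both |y − 4| < 2 and |y − 4| < (8/3)ε, so |3/y − (3/4)| < ε.

δ = min(2, (8/3)ε)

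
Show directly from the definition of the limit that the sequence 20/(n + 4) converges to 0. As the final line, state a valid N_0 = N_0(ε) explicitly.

Fix ε > 0. For n ≥ 1, |20/(n + 4) − 0| = 20/(n + 4) ≤ 20/n.
We need 20/n < ε, i.e. n > 20/ε.
Take N_0 = 20/ε. If n > N_0 then |20/(n + 4)| ≤ 20/n < ε.

N_0 = 20/ε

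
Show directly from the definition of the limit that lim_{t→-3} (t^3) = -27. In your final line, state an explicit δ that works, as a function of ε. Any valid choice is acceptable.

δ = min(1, ε/37)

Fix ε > 0. We seek δ > 0 with 0 < |t + 3| < δ ⇒ |t^3 + 27| < ε.
Factor: t^3 + 27 = (t + 3)(t^2 - 3t + 9), so |t^3 + 27| = |t + 3|·|t^2 - 3t + 9|.
Impose δ ≤ 1 so that |t| < 4; then |t^2 - 3t + 9| ≤ 37.
Hence |t^3 + 27| ≤ 37|t + 3|, which is < ε once |t + 3| < ε/37.
Take δ = min(1, ε/37). If 0 < |t + 3| < δ then both bounds hold and |t^3 + 27| ≤ 37|t + 3| < 37·(ε/37) = ε.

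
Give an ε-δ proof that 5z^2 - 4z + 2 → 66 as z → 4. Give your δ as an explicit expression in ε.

δ = min(1, ε/41)

Fix ε > 0. We want δ > 0 such that 0 < |z − 4| < δ implies |(5z^2 - 4z + 2) − 66| < ε.
(5z^2 - 4z + 2) − 66 = 5z^2 - 4z - 64 = (z − 4)(5z + 16).
So |(5z^2 - 4z + 2) − 66| = |z − 4|·|5z + 16|.
Require δ ≤ 1. Then |z − 4| < 1 gives |z| < 5, and by the triangle inequality |5z + 16| ≤ 5·5 + 16 = 41.
Hence |(5z^2 - 4z + 2) − 66| ≤ 41|z − 4| < ε provided |z − 4| < ε/41.
Choosing δ = min(1, ε/41) ensures both conditions, hence |(5z^2 - 4z + 2) − 66| < ε.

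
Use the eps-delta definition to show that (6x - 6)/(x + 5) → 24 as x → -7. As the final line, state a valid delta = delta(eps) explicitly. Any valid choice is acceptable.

delta = min(1, (1/18)eps)

Suppose eps > 0. We want delta > 0 with 0 < |x + 7| < delta ⇒ |(6x - 6)/(x + 5) − 24| < eps.
Combining over a common denominator, (6x - 6)/(x + 5) − 24 = [(6x - 6)·(-2) − (-48)·(x + 5)] / [(-2)·(x + 5)] = 36(x + 7) / ((-2)(x + 5)).
So |(6x - 6)/(x + 5) − 24| = 36|x + 7| / (2·|x + 5|).
Restrict delta ≤ 1. Then |x + 7| < 1 gives |x + 5| = |(x + 7) + (-2)| ≥ 2 − 1 = 1.
Hence |(6x - 6)/(x + 5) − 24| < 36|x + 7|/(2·1) = 18|x + 7|, which is < eps once |x + 7| < (1/18)eps.
Take delta = min(1, (1/18)eps). Then 0 < |x + 7| < delta forces both bounds, so |(6x - 6)/(x + 5) − 24| < eps.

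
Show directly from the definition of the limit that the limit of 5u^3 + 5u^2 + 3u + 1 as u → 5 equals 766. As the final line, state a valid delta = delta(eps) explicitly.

delta = min(1, eps/513)

Fix eps > 0. We want delta > 0 such that 0 < |u − 5| < delta implies |(5u^3 + 5u^2 + 3u + 1) − 766| < eps.
(5u^3 + 5u^2 + 3u + 1) − 766 = 5u^3 + 5u^2 + 3u - 765 = (u − 5)(5u^2 + 30u + 153).
So |(5u^3 + 5u^2 + 3u + 1) − 766| = |u − 5|·|5u^2 + 30u + 153|.
Assume first that |u − 5| < 1, so |u| < 6. Then |5u^2 + 30u + 153| ≤ 5·6^2 + 30·6 + 153 = 513.
Hence |(5u^3 + 5u^2 + 3u + 1) − 766| ≤ 513|u − 5| < eps provided |u − 5| < eps/513.
Take delta = min(1, eps/513). Then 0 < |u − 5| < delta gives both |u − 5| < 1 and |u − 5| < eps/513, so |(5u^3 + 5u^2 + 3u + 1) − 766| < eps.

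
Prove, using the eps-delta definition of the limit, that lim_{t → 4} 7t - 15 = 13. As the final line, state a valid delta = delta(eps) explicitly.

delta = eps/7

Fix eps > 0. We need delta > 0 so that 0 < |t − 4| < delta implies |(7t - 15) − 13| < eps.
|(7t - 15) − 13| = |7t - 28| = 7|t − 4|.
Thus it suffices that |t − 4| < eps/7.
Choosing delta = eps/7 gives |(7t - 15) − 13| = 7|t − 4| < eps whenever |t − 4| < delta.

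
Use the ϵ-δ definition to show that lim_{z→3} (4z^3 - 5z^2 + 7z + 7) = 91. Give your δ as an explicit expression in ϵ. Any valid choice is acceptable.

Let ϵ > 0 be given. We want δ > 0 such that 0 < |z − 3| < δ implies |(4z^3 - 5z^2 + 7z + 7) − 91| < ϵ.
(4z^3 - 5z^2 + 7z + 7) − 91 = 4z^3 - 5z^2 + 7z - 84 = (z − 3)(4z^2 + 7z + 28).
So |(4z^3 - 5z^2 + 7z + 7) − 91| = |z − 3|·|4z^2 + 7z + 28|.
Assume first that |z − 3| < 2, so |z| < 5. Then |4z^2 + 7z + 28| ≤ 4·5^2 + 7·5 + 28 = 163.
Hence |(4z^3 - 5z^2 + 7z + 7) − 91| ≤ 163|z − 3| < ϵ provided |z − 3| < ϵ/163.
Take δ = min(2, ϵ/163). Then 0 < |z − 3| < δ gives both |z − 3| < 2 and |z − 3| < ϵ/163, so |(4z^3 - 5z^2 + 7z + 7) − 91| < ϵ.

δ = min(2, ϵ/163)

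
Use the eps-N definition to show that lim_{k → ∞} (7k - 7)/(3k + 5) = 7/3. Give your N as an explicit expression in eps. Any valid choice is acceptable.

Let eps > 0 be given. For k ≥ 1, |(7k - 7)/(3k + 5) − (7/3)| = |-56|/(3(3k + 5)) = 56/(3(3k + 5)).
Since 3k + 5 ≥ 3k for k ≥ 1, this is ≤ 56/(3·3k) = (56/9)/k.
So |(7k - 7)/(3k + 5) − (7/3)| < eps whenever k > (56/9)/eps.
Take N = (56/9)/eps. If k > N then |(7k - 7)/(3k + 5) − (7/3)| ≤ (56/9)/k < eps.

N = (56/9)/eps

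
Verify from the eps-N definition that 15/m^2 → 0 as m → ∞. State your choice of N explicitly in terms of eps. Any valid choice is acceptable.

N = (15/eps)^{1/2}

Fix eps > 0. For m ≥ 1, |15/m^2 − 0| = 15/m^2.
15/m^2 < eps ⇔ m^2 > 15/eps ⇔ m > (15/eps)^{1/2}.
Take N = (15/eps)^{1/2}. Then m > N implies 15/m^2 < eps.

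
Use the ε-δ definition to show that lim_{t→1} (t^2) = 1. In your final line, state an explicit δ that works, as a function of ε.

Let ε > 0. We seek δ > 0 with 0 < |t − 1| < δ ⇒ |t^2 − 1| < ε.
Factor: t^2 − 1 = (t − 1)(t + 1), so |t^2 − 1| = |t − 1|·|t + 1|.
Restrict δ ≤ 1. Then |t − 1| < 1 gives |t| < 2, so by the triangle inequality |t + 1| ≤ 2 + 1 = 3.
Hence |t^2 − 1| ≤ 3|t − 1|, which is < ε once |t − 1| < ε/3.
Take δ = min(1, ε/3). If 0 < |t − 1| < δ then both bounds hold and |t^2 − 1| ≤ 3|t − 1| < 3·(ε/3) = ε.

δ = min(1, ε/3)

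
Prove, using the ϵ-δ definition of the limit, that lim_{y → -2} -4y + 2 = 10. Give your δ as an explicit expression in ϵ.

δ = ϵ/4

Suppose ϵ > 0. We need δ > 0 so that 0 < |y + 2| < δ implies |(-4y + 2) − 10| < ϵ.
Since (-4y + 2) − 10 = -4(y + 2), we have |(-4y + 2) − 10| = 4|y + 2|.
Thus it suffices that |y + 2| < ϵ/4.
Choosing δ = ϵ/4 gives |(-4y + 2) − 10| = 4|y + 2| < ϵ whenever |y + 2| < δ.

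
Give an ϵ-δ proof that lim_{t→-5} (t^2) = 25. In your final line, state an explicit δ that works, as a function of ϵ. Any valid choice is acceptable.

δ = min(2, ϵ/12)

Suppose ϵ > 0. We seek δ > 0 with 0 < |t + 5| < δ ⇒ |t^2 − 25| < ϵ.
Factor: t^2 − 25 = (t + 5)(t - 5), so |t^2 − 25| = |t + 5|·|t - 5|.
Restrict δ ≤ 2. Then |t + 5| < 2 gives |t| < 7, so by the triangle inequality |t - 5| ≤ 7 + 5 = 12.
Hence |t^2 − 25| ≤ 12|t + 5|, which is < ϵ once |t + 5| < ϵ/12.
Take δ = min(2, ϵ/12). If 0 < |t + 5| < δ then both bounds hold and |t^2 − 25| ≤ 12|t + 5| < 12·(ϵ/12) = ϵ.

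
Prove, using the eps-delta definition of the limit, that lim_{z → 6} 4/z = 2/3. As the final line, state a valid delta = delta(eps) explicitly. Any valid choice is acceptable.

Suppose eps > 0. We seek delta > 0 such that 0 < |z − 6| < delta implies |4/z − (2/3)| < eps.
|4/z − (2/3)| = 4·|6 − z|/(6·|z|) = 4|z − 6|/(6|z|).
Require delta ≤ 3 so that |z| > 6 − 3 = 3, hence 6|z| > 18.
Then |4/z − (2/3)| < 4|z − 6|/18, which is < eps when |z − 6| < (9/2)eps.
Take delta = min(3, (9/2)eps). Then 0 < |z − 6| < delta gives both |z − 6| < 3 and |z − 6| < (9/2)eps, so |4/z − (2/3)| < eps.

delta = min(3, (9/2)eps)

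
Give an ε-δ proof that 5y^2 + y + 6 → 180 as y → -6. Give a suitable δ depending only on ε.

Suppose ε > 0. We want δ > 0 such that 0 < |y + 6| < δ implies |(5y^2 + y + 6) − 180| < ε.
(5y^2 + y + 6) − 180 = 5y^2 + y - 174 = (y + 6)(5y - 29).
So |(5y^2 + y + 6) − 180| = |y + 6|·|5y - 29|.
Require δ ≤ 1. Then |y + 6| < 1 gives |y| < 7, and by the triangle inequality |5y - 29| ≤ 5·7 + 29 = 64.
Hence |(5y^2 + y + 6) − 180| ≤ 64|y + 6| < ε provided |y + 6| < ε/64.
Choosing δ = min(1, ε/64) ensures both conditions, hence |(5y^2 + y + 6) − 180| < ε.

δ = min(1, ε/64)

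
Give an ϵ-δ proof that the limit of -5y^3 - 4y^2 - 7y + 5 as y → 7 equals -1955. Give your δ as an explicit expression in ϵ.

Suppose ϵ > 0. We want δ > 0 such that 0 < |y − 7| < δ implies |(-5y^3 - 4y^2 - 7y + 5) + 1955| < ϵ.
(-5y^3 - 4y^2 - 7y + 5) + 1955 = -5y^3 - 4y^2 - 7y + 1960 = (y − 7)(-5y^2 - 39y - 280).
So |(-5y^3 - 4y^2 - 7y + 5) + 1955| = |y − 7|·|-5y^2 - 39y - 280|.
Assume first that |y − 7| < 1, so |y| < 8. Then |-5y^2 - 39y - 280| ≤ 5·8^2 + 39·8 + 280 = 912.
Hence |(-5y^3 - 4y^2 - 7y + 5) + 1955| ≤ 912|y − 7| < ϵ provided |y − 7| < ϵ/912.
Choosing δ = min(1, ϵ/912) ensures both conditions, hence |(-5y^3 - 4y^2 - 7y + 5) + 1955| < ϵ.

δ = min(1, ϵ/912)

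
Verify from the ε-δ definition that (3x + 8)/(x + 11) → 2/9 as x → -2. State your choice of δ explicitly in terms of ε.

Fix ε > 0. We want δ > 0 with 0 < |x + 2| < δ ⇒ |(3x + 8)/(x + 11) − (2/9)| < ε.
Combining over a common denominator, (3x + 8)/(x + 11) − (2/9) = [(3x + 8)·9 − 2·(x + 11)] / [9·(x + 11)] = 25(x + 2) / (9(x + 11)).
So |(3x + 8)/(x + 11) − (2/9)| = 25|x + 2| / (9·|x + 11|).
Restrict δ ≤ 9/2. Then |x + 2| < 9/2 gives |x + 11| = |(x + 2) + 9| ≥ 9 − 9/2 = 9/2.
Hence |(3x + 8)/(x + 11) − (2/9)| < 25|x + 2|/(9·(9/2)) = (50/81)|x + 2|, which is < ε once |x + 2| < (81/50)ε.
Take δ = min(9/2, (81/50)ε). Then 0 < |x + 2| < δ forces both bounds, so |(3x + 8)/(x + 11) − (2/9)| < ε.

δ = min(9/2, (81/50)ε)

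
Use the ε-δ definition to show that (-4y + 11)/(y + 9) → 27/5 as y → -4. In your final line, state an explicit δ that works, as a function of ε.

Let ε > 0 be given. We want δ > 0 with 0 < |y + 4| < δ ⇒ |(-4y + 11)/(y + 9) − (27/5)| < ε.
Combining over a common denominator, (-4y + 11)/(y + 9) − (27/5) = [(-4y + 11)·5 − 27·(y + 9)] / [5·(y + 9)] = -47(y + 4) / (5(y + 9)).
So |(-4y + 11)/(y + 9) − (27/5)| = 47|y + 4| / (5·|y + 9|).
Restrict δ ≤ 5/2. Then |y + 4| < 5/2 gives |y + 9| = |(y + 4) + 5| ≥ 5 − 5/2 = 5/2.
Hence |(-4y + 11)/(y + 9) − (27/5)| < 47|y + 4|/(5·(5/2)) = (94/25)|y + 4|, which is < ε once |y + 4| < (25/94)ε.
Take δ = min(5/2, (25/94)ε). Then 0 < |y + 4| < δ forces both bounds, so |(-4y + 11)/(y + 9) − (27/5)| < ε.

δ = min(5/2, (25/94)ε)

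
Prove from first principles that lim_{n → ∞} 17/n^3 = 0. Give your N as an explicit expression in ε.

N = (17/ε)^{1/3}

Fix ε > 0. For n ≥ 1, |17/n^3 − 0| = 17/n^3.
17/n^3 < ε ⇔ n^3 > 17/ε ⇔ n > (17/ε)^{1/3}.
Take N = (17/ε)^{1/3}. Then n > N implies 17/n^3 < ε.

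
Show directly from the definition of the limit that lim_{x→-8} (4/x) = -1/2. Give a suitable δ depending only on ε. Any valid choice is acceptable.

δ = min(4, 8ε)

Fix ε > 0. We seek δ > 0 such that 0 < |x + 8| < δ implies |4/x + 1/2| < ε.
|4/x + 1/2| = 4·|-8 − x|/(8·|x|) = 4|x + 8|/(8|x|).
Restrict δ ≤ 4. Then |x + 8| < 4 gives |x| > 4, so 8|x| > 32.
Then |4/x + 1/2| < 4|x + 8|/32, which is < ε when |x + 8| < 8ε.
Take δ = min(4, 8ε). Then 0 < |x + 8| < δ gives both |x + 8| < 4 and |x + 8| < 8ε, so |4/x + 1/2| < ε.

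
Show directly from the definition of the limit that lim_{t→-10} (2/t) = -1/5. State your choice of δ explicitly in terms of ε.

Let ε > 0 be given. We seek δ > 0 such that 0 < |t + 10| < δ implies |2/t + 1/5| < ε.
|2/t + 1/5| = 2·|-10 − t|/(10·|t|) = 2|t + 10|/(10|t|).
Restrict δ ≤ 5. Then |t + 10| < 5 gives |t| > 5, so 10|t| > 50.
Then |2/t + 1/5| < 2|t + 10|/50, which is < ε when |t + 10| < 25ε.
Take δ = min(5, 25ε). Then 0 < |t + 10| < δ gives both |t + 10| < 5 and |t + 10| < 25ε, so |2/t + 1/5| < ε.

δ = min(5, 25ε)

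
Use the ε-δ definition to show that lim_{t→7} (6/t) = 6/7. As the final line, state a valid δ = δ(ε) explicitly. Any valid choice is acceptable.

δ = min(7/2, (49/12)ε)

Fix ε > 0. We seek δ > 0 such that 0 < |t − 7| < δ implies |6/t − (6/7)| < ε.
|6/t − (6/7)| = 6·|7 − t|/(7·|t|) = 6|t − 7|/(7|t|).
Restrict δ ≤ 7/2. Then |t − 7| < 7/2 gives |t| > 7/2, so 7|t| > 49/2.
Then |6/t − (6/7)| < 6|t − 7|/(49/2), which is < ε when |t − 7| < (49/12)ε.
Take δ = min(7/2, (49/12)ε). Then 0 < |t − 7| < δ gives both |t − 7| < 7/2 and |t − 7| < (49/12)ε, so |6/t − (6/7)| < ε.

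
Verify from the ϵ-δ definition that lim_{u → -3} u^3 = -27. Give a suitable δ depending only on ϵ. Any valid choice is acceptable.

δ = min(2, ϵ/49)

Suppose ϵ > 0. We seek δ > 0 with 0 < |u + 3| < δ ⇒ |u^3 + 27| < ϵ.
Factor: u^3 + 27 = (u + 3)(u^2 - 3u + 9), so |u^3 + 27| = |u + 3|·|u^2 - 3u + 9|.
Impose δ ≤ 2 so that |u| < 5; then |u^2 - 3u + 9| ≤ 49.
Hence |u^3 + 27| ≤ 49|u + 3|, which is < ϵ once |u + 3| < ϵ/49.
Take δ = min(2, ϵ/49). If 0 < |u + 3| < δ then both bounds hold and |u^3 + 27| ≤ 49|u + 3| < 49·(ϵ/49) = ϵ.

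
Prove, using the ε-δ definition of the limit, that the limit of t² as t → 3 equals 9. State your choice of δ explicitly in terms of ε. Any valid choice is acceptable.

δ = min(1, ε/7)

Fix ε > 0. We seek δ > 0 with 0 < |t − 3| < δ ⇒ |t² − 9| < ε.
Factor: t² − 9 = (t − 3)(t + 3), so |t² − 9| = |t − 3|·|t + 3|.
Restrict δ ≤ 1. Then |t − 3| < 1 gives |t| < 4, so by the triangle inequality |t + 3| ≤ 4 + 3 = 7.
Hence |t² − 9| ≤ 7|t − 3|, which is < ε once |t − 3| < ε/7.
Take δ = min(1, ε/7). If 0 < |t − 3| < δ then both bounds hold and |t² − 9| ≤ 7|t − 3| < 7·(ε/7) = ε.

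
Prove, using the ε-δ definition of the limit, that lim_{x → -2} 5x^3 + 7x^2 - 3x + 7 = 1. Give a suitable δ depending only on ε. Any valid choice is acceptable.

δ = min(1, ε/57)

Let ε > 0. We want δ > 0 such that 0 < |x + 2| < δ implies |(5x^3 + 7x^2 - 3x + 7) − 1| < ε.
(5x^3 + 7x^2 - 3x + 7) − 1 = 5x^3 + 7x^2 - 3x + 6 = (x + 2)(5x^2 - 3x + 3).
So |(5x^3 + 7x^2 - 3x + 7) − 1| = |x + 2|·|5x^2 - 3x + 3|.
Require δ ≤ 1. Then |x + 2| < 1 gives |x| < 3, and by the triangle inequality |5x^2 - 3x + 3| ≤ 5·3^2 + 3·3 + 3 = 57.
Hence |(5x^3 + 7x^2 - 3x + 7) − 1| ≤ 57|x + 2| < ε provided |x + 2| < ε/57.
Take δ = min(1, ε/57). Then 0 < |x + 2| < δ gives both |x + 2| < 1 and |x + 2| < ε/57, so |(5x^3 + 7x^2 - 3x + 7) − 1| < ε.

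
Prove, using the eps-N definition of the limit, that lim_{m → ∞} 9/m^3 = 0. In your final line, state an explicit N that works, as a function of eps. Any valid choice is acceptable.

Suppose eps > 0. For m ≥ 1, |9/m^3 − 0| = 9/m^3.
9/m^3 < eps ⇔ m^3 > 9/eps ⇔ m > (9/eps)^{1/3}.
Take N = (9/eps)^{1/3}. Then m > N implies 9/m^3 < eps.

N = (9/eps)^{1/3}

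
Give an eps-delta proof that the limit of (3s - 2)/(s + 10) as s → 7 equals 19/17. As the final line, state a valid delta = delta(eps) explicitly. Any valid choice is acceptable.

delta = min(17/2, (289/64)eps)

Suppose eps > 0. We want delta > 0 with 0 < |s − 7| < delta ⇒ |(3s - 2)/(s + 10) − (19/17)| < eps.
Combining over a common denominator, (3s - 2)/(s + 10) − (19/17) = [(3s - 2)·17 − 19·(s + 10)] / [17·(s + 10)] = 32(s − 7) / (17(s + 10)).
So |(3s - 2)/(s + 10) − (19/17)| = 32|s − 7| / (17·|s + 10|).
Require delta ≤ 17/2, so |s + 10| ≥ |17| − |s − 7| > 17 − 17/2 = 17/2.
Hence |(3s - 2)/(s + 10) − (19/17)| < 32|s − 7|/(17·(17/2)) = (64/289)|s − 7|, which is < eps once |s − 7| < (289/64)eps.
Take delta = min(17/2, (289/64)eps). Then 0 < |s − 7| < delta forces both bounds, so |(3s - 2)/(s + 10) − (19/17)| < eps.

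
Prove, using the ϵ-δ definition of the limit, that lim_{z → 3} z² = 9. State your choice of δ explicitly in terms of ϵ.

δ = min(1, ϵ/7)

Let ϵ > 0. We seek δ > 0 with 0 < |z − 3| < δ ⇒ |z² − 9| < ϵ.
Factor: z² − 9 = (z − 3)(z + 3), so |z² − 9| = |z − 3|·|z + 3|.
Restrict δ ≤ 1. Then |z − 3| < 1 gives |z| < 4, so by the triangle inequality |z + 3| ≤ 4 + 3 = 7.
Hence |z² − 9| ≤ 7|z − 3|, which is < ϵ once |z − 3| < ϵ/7.
Take δ = min(1, ϵ/7). If 0 < |z − 3| < δ then both bounds hold and |z² − 9| ≤ 7|z − 3| < 7·(ϵ/7) = ϵ.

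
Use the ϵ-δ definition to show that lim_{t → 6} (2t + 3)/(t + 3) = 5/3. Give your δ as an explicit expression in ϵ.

δ = min(9/2, (27/2)ϵ)

Fix ϵ > 0. We want δ > 0 with 0 < |t − 6| < δ ⇒ |(2t + 3)/(t + 3) − (5/3)| < ϵ.
Combining over a common denominator, (2t + 3)/(t + 3) − (5/3) = [(2t + 3)·9 − 15·(t + 3)] / [9·(t + 3)] = 3(t − 6) / (9(t + 3)).
So |(2t + 3)/(t + 3) − (5/3)| = 3|t − 6| / (9·|t + 3|).
Restrict δ ≤ 9/2. Then |t − 6| < 9/2 gives |t + 3| = |(t − 6) + 9| ≥ 9 − 9/2 = 9/2.
Hence |(2t + 3)/(t + 3) − (5/3)| < 3|t − 6|/(9·(9/2)) = (2/27)|t − 6|, which is < ϵ once |t − 6| < (27/2)ϵ.
Take δ = min(9/2, (27/2)ϵ). Then 0 < |t − 6| < δ forces both bounds, so |(2t + 3)/(t + 3) − (5/3)| < ϵ.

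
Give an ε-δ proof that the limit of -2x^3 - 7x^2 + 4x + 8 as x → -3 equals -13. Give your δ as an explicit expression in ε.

δ = min(1, ε/43)

Fix ε > 0. We want δ > 0 such that 0 < |x + 3| < δ implies |(-2x^3 - 7x^2 + 4x + 8) + 13| < ε.
(-2x^3 - 7x^2 + 4x + 8) + 13 = -2x^3 - 7x^2 + 4x + 21 = (x + 3)(-2x^2 - x + 7).
So |(-2x^3 - 7x^2 + 4x + 8) + 13| = |x + 3|·|-2x^2 - x + 7|.
Assume first that |x + 3| < 1, so |x| < 4. Then |-2x^2 - x + 7| ≤ 2·4^2 + 4 + 7 = 43.
Hence |(-2x^3 - 7x^2 + 4x + 8) + 13| ≤ 43|x + 3| < ε provided |x + 3| < ε/43.
Choosing δ = min(1, ε/43) ensures both conditions, hence |(-2x^3 - 7x^2 + 4x + 8) + 13| < ε.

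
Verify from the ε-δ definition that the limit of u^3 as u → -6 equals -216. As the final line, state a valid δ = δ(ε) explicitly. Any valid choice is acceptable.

δ = min(1, ε/127)

Let ε > 0. We seek δ > 0 with 0 < |u + 6| < δ ⇒ |u^3 + 216| < ε.
Factor: u^3 + 216 = (u + 6)(u^2 - 6u + 36), so |u^3 + 216| = |u + 6|·|u^2 - 6u + 36|.
Restrict δ ≤ 1. Then |u + 6| < 1 gives |u| < 7, so by the triangle inequality |u^2 - 6u + 36| ≤ 7^2 + 6·7 + 36 = 127.
Hence |u^3 + 216| ≤ 127|u + 6|, which is < ε once |u + 6| < ε/127.
Take δ = min(1, ε/127). If 0 < |u + 6| < δ then both bounds hold and |u^3 + 216| ≤ 127|u + 6| < 127·(ε/127) = ε.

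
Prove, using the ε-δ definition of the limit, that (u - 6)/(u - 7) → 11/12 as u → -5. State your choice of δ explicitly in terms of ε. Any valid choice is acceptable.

δ = min(6, 72ε)

Let ε > 0 be given. We want δ > 0 with 0 < |u + 5| < δ ⇒ |(u - 6)/(u - 7) − (11/12)| < ε.
Combining over a common denominator, (u - 6)/(u - 7) − (11/12) = [(u - 6)·(-12) − (-11)·(u - 7)] / [(-12)·(u - 7)] = -1(u + 5) / ((-12)(u - 7)).
So |(u - 6)/(u - 7) − (11/12)| = |u + 5| / (12·|u − 7|).
Restrict δ ≤ 6. Then |u + 5| < 6 gives |u − 7| = |(u + 5) + (-12)| ≥ 12 − 6 = 6.
Hence |(u - 6)/(u - 7) − (11/12)| < |u + 5|/(12·6) = (1/72)|u + 5|, which is < ε once |u + 5| < 72ε.
Take δ = min(6, 72ε). Then 0 < |u + 5| < δ forces both bounds, so |(u - 6)/(u - 7) − (11/12)| < ε.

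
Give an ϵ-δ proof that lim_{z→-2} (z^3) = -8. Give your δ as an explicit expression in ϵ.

Let ϵ > 0 be given. We seek δ > 0 with 0 < |z + 2| < δ ⇒ |z^3 + 8| < ϵ.
Factor: z^3 + 8 = (z + 2)(z^2 - 2z + 4), so |z^3 + 8| = |z + 2|·|z^2 - 2z + 4|.
Restrict δ ≤ 1. Then |z + 2| < 1 gives |z| < 3, so by the triangle inequality |z^2 - 2z + 4| ≤ 3^2 + 2·3 + 4 = 19.
Hence |z^3 + 8| ≤ 19|z + 2|, which is < ϵ once |z + 2| < ϵ/19.
Take δ = min(1, ϵ/19). If 0 < |z + 2| < δ then both bounds hold and |z^3 + 8| ≤ 19|z + 2| < 19·(ϵ/19) = ϵ.

δ = min(1, ϵ/19)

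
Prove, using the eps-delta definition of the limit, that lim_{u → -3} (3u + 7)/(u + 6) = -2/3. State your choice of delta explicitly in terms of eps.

delta = min(3/2, (9/22)eps)

Let eps > 0. We want delta > 0 with 0 < |u + 3| < delta ⇒ |(3u + 7)/(u + 6) + 2/3| < eps.
Combining over a common denominator, (3u + 7)/(u + 6) + 2/3 = [(3u + 7)·3 − (-2)·(u + 6)] / [3·(u + 6)] = 11(u + 3) / (3(u + 6)).
So |(3u + 7)/(u + 6) + 2/3| = 11|u + 3| / (3·|u + 6|).
Restrict delta ≤ 3/2. Then |u + 3| < 3/2 gives |u + 6| = |(u + 3) + 3| ≥ 3 − 3/2 = 3/2.
Hence |(3u + 7)/(u + 6) + 2/3| < 11|u + 3|/(3·(3/2)) = (22/9)|u + 3|, which is < eps once |u + 3| < (9/22)eps.
Take delta = min(3/2, (9/22)eps). Then 0 < |u + 3| < delta forces both bounds, so |(3u + 7)/(u + 6) + 2/3| < eps.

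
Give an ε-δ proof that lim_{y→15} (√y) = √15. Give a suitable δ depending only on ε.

δ = min(15, √15·ε)

Let ε > 0. We want δ > 0 such that 0 < |y − 15| < δ implies |√y − √15| < ε.
Multiplying by the conjugate, |√y − √15| = |y − 15|/(√y + √15).
Restrict δ ≤ 15 so that |y − 15| < 15 forces y > 0, and then √y + √15 > √15.
Hence |√y − √15| < |y − 15|/√15, which is < ε once |y − 15| < √15·ε.
Take δ = min(15, √15·ε). If 0 < |y − 15| < δ then y > 0 and |√y − √15| < |y − 15|/√15 < ε.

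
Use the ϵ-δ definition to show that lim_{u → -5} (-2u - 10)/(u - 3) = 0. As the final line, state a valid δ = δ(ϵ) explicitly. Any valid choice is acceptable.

δ = min(4, 2ϵ)

Let ϵ > 0 be given. We want δ > 0 with 0 < |u + 5| < δ ⇒ |(-2u - 10)/(u - 3) − 0| < ϵ.
Combining over a common denominator, (-2u - 10)/(u - 3) − 0 = [(-2u - 10)·(-8) − 0·(u - 3)] / [(-8)·(u - 3)] = 16(u + 5) / ((-8)(u - 3)).
So |(-2u - 10)/(u - 3) − 0| = 16|u + 5| / (8·|u − 3|).
Require δ ≤ 4, so |u − 3| ≥ |-8| − |u + 5| > 8 − 4 = 4.
Hence |(-2u - 10)/(u - 3) − 0| < 16|u + 5|/(8·4) = (1/2)|u + 5|, which is < ϵ once |u + 5| < 2ϵ.
Take δ = min(4, 2ϵ). Then 0 < |u + 5| < δ forces both bounds, so |(-2u - 10)/(u - 3) − 0| < ϵ.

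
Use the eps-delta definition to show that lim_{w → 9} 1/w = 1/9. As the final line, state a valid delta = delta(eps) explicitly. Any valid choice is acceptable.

Let eps > 0. We seek delta > 0 such that 0 < |w − 9| < delta implies |1/w − (1/9)| < eps.
|1/w − (1/9)| = |9 − w|/(9·|w|) = |w − 9|/(9|w|).
Restrict delta ≤ 9/2. Then |w − 9| < 9/2 gives |w| > 9/2, so 9|w| > 81/2.
Then |1/w − (1/9)| < |w − 9|/(81/2), which is < eps when |w − 9| < (81/2)eps.
Take delta = min(9/2, (81/2)eps). Then 0 < |w − 9| < delta gives both |w − 9| < 9/2 and |w − 9| < (81/2)eps, so |1/w − (1/9)| < eps.

delta = min(9/2, (81/2)eps)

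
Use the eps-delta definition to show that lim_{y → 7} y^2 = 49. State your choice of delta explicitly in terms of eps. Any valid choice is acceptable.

Let eps > 0 be given. We seek delta > 0 with 0 < |y − 7| < delta ⇒ |y^2 − 49| < eps.
Factor: y^2 − 49 = (y − 7)(y + 7), so |y^2 − 49| = |y − 7|·|y + 7|.
Impose delta ≤ 1 so that |y| < 8; then |y + 7| ≤ 15.
Hence |y^2 − 49| ≤ 15|y − 7|, which is < eps once |y − 7| < eps/15.
Take delta = min(1, eps/15). If 0 < |y − 7| < delta then both bounds hold and |y^2 − 49| ≤ 15|y − 7| < 15·(eps/15) = eps.

delta = min(1, eps/15)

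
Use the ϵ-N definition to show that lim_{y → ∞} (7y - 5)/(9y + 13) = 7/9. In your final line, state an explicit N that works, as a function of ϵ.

N = (136/81)/ϵ

Let ϵ > 0. We seek N > 0 such that y > N implies |(7y - 5)/(9y + 13) − (7/9)| < ϵ.
(7y - 5)/(9y + 13) − (7/9) = (9(7y - 5) − 7(9y + 13)) / (9(9y + 13)) = -136/(9(9y + 13)).
For y > 0 we have 9y + 13 > 9y, so |(7y - 5)/(9y + 13) − (7/9)| = 136/(9(9y + 13)) < 136/(9·9y) = (136/81)/y.
Thus |(7y - 5)/(9y + 13) − (7/9)| < ϵ whenever y > (136/81)/ϵ.
Take N = (136/81)/ϵ. If y > N then |(7y - 5)/(9y + 13) − (7/9)| < (136/81)/y < ϵ.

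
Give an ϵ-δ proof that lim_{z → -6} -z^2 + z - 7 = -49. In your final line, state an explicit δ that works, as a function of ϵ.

δ = min(1, ϵ/14)

Let ϵ > 0. We want δ > 0 such that 0 < |z + 6| < δ implies |(-z^2 + z - 7) + 49| < ϵ.
(-z^2 + z - 7) + 49 = -z^2 + z + 42 = (z + 6)(-z + 7).
So |(-z^2 + z - 7) + 49| = |z + 6|·|-z + 7|.
Require δ ≤ 1. Then |z + 6| < 1 gives |z| < 7, and by the triangle inequality |-z + 7| ≤ 7 + 7 = 14.
Hence |(-z^2 + z - 7) + 49| ≤ 14|z + 6| < ϵ provided |z + 6| < ϵ/14.
Choosing δ = min(1, ϵ/14) ensures both conditions, hence |(-z^2 + z - 7) + 49| < ϵ.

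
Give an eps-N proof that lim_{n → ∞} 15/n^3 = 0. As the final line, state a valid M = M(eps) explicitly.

M = (15/eps)^{1/3}

Fix eps > 0. For n ≥ 1, |15/n^3 − 0| = 15/n^3.
15/n^3 < eps ⇔ n^3 > 15/eps ⇔ n > (15/eps)^{1/3}.
Take M = (15/eps)^{1/3}. Then n > M implies 15/n^3 < eps.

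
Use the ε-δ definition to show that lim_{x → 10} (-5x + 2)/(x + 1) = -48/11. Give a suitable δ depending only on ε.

Let ε > 0 be given. We want δ > 0 with 0 < |x − 10| < δ ⇒ |(-5x + 2)/(x + 1) + 48/11| < ε.
Combining over a common denominator, (-5x + 2)/(x + 1) + 48/11 = [(-5x + 2)·11 − (-48)·(x + 1)] / [11·(x + 1)] = -7(x − 10) / (11(x + 1)).
So |(-5x + 2)/(x + 1) + 48/11| = 7|x − 10| / (11·|x + 1|).
Require δ ≤ 11/2, so |x + 1| ≥ |11| − |x − 10| > 11 − 11/2 = 11/2.
Hence |(-5x + 2)/(x + 1) + 48/11| < 7|x − 10|/(11·(11/2)) = (14/121)|x − 10|, which is < ε once |x − 10| < (121/14)ε.
Take δ = min(11/2, (121/14)ε). Then 0 < |x − 10| < δ forces both bounds, so |(-5x + 2)/(x + 1) + 48/11| < ε.

δ = min(11/2, (121/14)ε)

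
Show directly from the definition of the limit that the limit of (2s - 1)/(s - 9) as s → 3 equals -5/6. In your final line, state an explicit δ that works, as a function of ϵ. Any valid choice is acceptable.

Let ϵ > 0 be given. We want δ > 0 with 0 < |s − 3| < δ ⇒ |(2s - 1)/(s - 9) + 5/6| < ϵ.
Combining over a common denominator, (2s - 1)/(s - 9) + 5/6 = [(2s - 1)·(-6) − 5·(s - 9)] / [(-6)·(s - 9)] = -17(s − 3) / ((-6)(s - 9)).
So |(2s - 1)/(s - 9) + 5/6| = 17|s − 3| / (6·|s − 9|).
Restrict δ ≤ 3. Then |s − 3| < 3 gives |s − 9| = |(s − 3) + (-6)| ≥ 6 − 3 = 3.
Hence |(2s - 1)/(s - 9) + 5/6| < 17|s − 3|/(6·3) = (17/18)|s − 3|, which is < ϵ once |s − 3| < (18/17)ϵ.
Take δ = min(3, (18/17)ϵ). Then 0 < |s − 3| < δ forces both bounds, so |(2s - 1)/(s - 9) + 5/6| < ϵ.

δ = min(3, (18/17)ϵ)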